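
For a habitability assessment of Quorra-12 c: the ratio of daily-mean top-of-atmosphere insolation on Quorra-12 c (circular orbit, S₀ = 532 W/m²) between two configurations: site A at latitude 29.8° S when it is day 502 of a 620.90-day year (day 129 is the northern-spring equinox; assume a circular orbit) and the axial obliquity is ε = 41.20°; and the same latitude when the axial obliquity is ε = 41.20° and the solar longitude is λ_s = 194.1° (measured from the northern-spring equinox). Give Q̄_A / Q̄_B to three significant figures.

Q̄_A / Q̄_B ≈ 1.14

— Configuration A (φ=-29.8°):
Solar longitude: λ_s = 360° × (502 − 129)/620.90 = 216.267°.
sin δ = sin 41.20° × sin 216.267° = -0.38964, so δ = -22.932°.
cos H₀ = −tan(-29.8°) tan(-22.932°) = -0.2423, H₀ = 1.8155 rad.
Bracket: H₀ sin φ sin δ + cos φ cos δ sin H₀ = 1.8155×-0.49697×-0.38964 + 0.86777×0.92097×0.97020 = 0.351552 + 0.775374 = 1.126926.
Q̄ = (S₀/π) × [bracket] = (532/π) × 1.126926 = 190.83 W/m².
— Configuration B (φ=-29.8°):
Solar declination: sin δ = sin ε · sin λ_s = sin 41.20° × sin 194.1° = -0.16047, so δ = -9.234°.
cos H₀ = −tan(-29.8°) tan(-9.234°) = -0.0931, H₀ = 1.6640 rad.
Bracket: H₀ sin φ sin δ + cos φ cos δ sin H₀ = 1.6640×-0.49697×-0.16047 + 0.86777×0.98704×0.99566 = 0.132702 + 0.852806 = 0.985508.
Q̄ = (S₀/π) × [bracket] = (532/π) × 0.985508 = 166.89 W/m².
Ratio Q̄_A / Q̄_B = 190.83 / 166.89 = 1.143.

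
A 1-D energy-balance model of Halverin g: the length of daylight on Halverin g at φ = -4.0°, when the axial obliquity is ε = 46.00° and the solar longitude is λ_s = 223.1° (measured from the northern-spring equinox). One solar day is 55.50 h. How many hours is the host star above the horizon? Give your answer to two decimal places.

28.45 h

Solar declination: sin δ = sin ε · sin λ_s = sin 46.00° × sin 223.1° = -0.49151, so δ = -29.440°.
cos H₀ = −tan φ · tan δ = −tan(-4.0°) × tan(-29.440°) = -0.0395, so H₀ = 1.6103 rad = 92.26°.
Daylight = 2H₀/(2π) × 55.50 h = (1.6103/π) × 55.50 = 28.45 h.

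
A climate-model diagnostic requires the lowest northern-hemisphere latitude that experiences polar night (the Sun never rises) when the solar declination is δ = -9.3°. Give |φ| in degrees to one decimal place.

|φ| = 80.7°

Polar night requires cos H₀ = −tan φ tan δ ≥ 1, i.e. tan φ tan δ ≤ −1.
The boundary is |tan φ| · |tan δ| = 1, so |φ| = 90° − |δ| = 90° − 9.3° = 80.7° in the northern hemisphere.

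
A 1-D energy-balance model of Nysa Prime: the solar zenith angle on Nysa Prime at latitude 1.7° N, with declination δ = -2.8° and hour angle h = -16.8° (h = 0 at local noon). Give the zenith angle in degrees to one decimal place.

cos θ_z = sin φ sin δ + cos φ cos δ cos h = -0.001449 + 0.955756 = 0.954307.
θ_z = arccos(0.954307) = 17.4°.

θ_z = 17.4°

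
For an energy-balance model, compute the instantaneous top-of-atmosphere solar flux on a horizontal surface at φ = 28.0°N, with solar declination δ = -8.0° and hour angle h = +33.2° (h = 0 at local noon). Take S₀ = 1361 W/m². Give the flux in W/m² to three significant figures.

cos θ_z = sin φ sin δ + cos φ cos δ cos h = -0.065338 + 0.731629 = 0.666291.
Flux = S₀ · cos θ_z = 1361 × 0.666291 = 906.8 W/m².

907 W/m²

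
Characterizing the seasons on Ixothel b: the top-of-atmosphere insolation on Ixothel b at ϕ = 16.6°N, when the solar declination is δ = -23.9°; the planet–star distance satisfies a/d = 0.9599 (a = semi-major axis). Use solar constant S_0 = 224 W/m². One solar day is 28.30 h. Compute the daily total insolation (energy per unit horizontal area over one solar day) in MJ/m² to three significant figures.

cos h₀ = −tan(+16.6°) tan(-23.900°) = 0.1321, h₀ = 1.4383 rad.
Bracket: h₀ sin ϕ sin δ + cos ϕ cos δ sin h₀ = 1.4383×0.28569×-0.40514 + 0.95832×0.91425×0.99124 = -0.166475 + 0.868469 = 0.701994.
Inverse-square distance factor (a/d)² = 0.9599² = 0.921408.
Q̄ = (S_0/π) × 0.921408 × [bracket] = (224/π) × 0.921408 × 0.701994 = 46.119 W/m².
Daily total = Q̄ × 28.30 h × 3600 s/h = 46.119 × 28.30 × 3600 / 10⁶ = 4.699 MJ/m².

4.70 MJ/m²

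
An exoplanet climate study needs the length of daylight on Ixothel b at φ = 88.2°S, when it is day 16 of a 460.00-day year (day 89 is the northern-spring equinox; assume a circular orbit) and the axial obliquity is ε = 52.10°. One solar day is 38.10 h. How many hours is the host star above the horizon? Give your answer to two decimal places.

Solar longitude: λ_s = 360° × (16 − 89)/460.00 = -57.130°, i.e. -57.130° + 360° = 302.870°.
sin δ = sin 52.10° × sin 302.870° = -0.66276, so δ = -41.511°.
Sunrise equation: cos H₀ = −tan φ · tan δ = -28.1629 ≤ −1, so the host star never sets (polar day) and H₀ = π.
Daylight = 2H₀/(2π) × 38.10 h = (3.1416/π) × 38.10 = 38.10 h.

38.10 h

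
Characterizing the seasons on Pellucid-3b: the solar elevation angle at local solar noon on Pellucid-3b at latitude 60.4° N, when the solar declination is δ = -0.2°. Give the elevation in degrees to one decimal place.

At local noon the hour angle is zero, so the zenith angle equals |φ − δ| = |+60.4° − (-0.200°)| = 60.600°.
Elevation = 90° − 60.600° = 29.4°.

29.4°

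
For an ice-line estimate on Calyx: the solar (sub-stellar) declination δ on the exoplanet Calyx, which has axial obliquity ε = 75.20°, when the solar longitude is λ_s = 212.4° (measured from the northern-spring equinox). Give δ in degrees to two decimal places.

sin δ = sin ε · sin λ_s = sin 75.20° × sin 212.4° = -0.518050.
δ = arcsin(-0.518050) = -31.20°.

δ = -31.20°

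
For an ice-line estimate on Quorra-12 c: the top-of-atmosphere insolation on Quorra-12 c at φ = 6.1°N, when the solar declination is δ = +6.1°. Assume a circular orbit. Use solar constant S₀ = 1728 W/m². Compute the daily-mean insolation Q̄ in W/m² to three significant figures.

Q̄ ≈ 554 W/m²

cos H₀ = −tan(+6.1°) tan(+6.100°) = -0.0114, H₀ = 1.5822 rad.
Bracket: H₀ sin φ sin δ + cos φ cos δ sin H₀ = 1.5822×0.10626×0.10626 + 0.99434×0.99434×0.99993 = 0.017865 + 0.988643 = 1.006508.
Q̄ = (S₀/π) × [bracket] = (1728/π) × 1.006508 = 553.6 W/m².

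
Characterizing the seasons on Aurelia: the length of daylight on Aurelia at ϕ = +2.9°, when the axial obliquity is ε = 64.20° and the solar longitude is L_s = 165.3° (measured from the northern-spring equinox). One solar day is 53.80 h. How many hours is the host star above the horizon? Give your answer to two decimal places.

27.10 h

Solar declination: sin δ = sin ε · sin L_s = sin 64.20° × sin 165.3° = 0.22846, so δ = +13.207°.
cos h₀ = −tan ϕ · tan δ = −tan(+2.9°) × tan(+13.207°) = -0.0119, so h₀ = 1.5827 rad = 90.68°.
Daylight = 2h₀/(2π) × 53.80 h = (1.5827/π) × 53.80 = 27.10 h.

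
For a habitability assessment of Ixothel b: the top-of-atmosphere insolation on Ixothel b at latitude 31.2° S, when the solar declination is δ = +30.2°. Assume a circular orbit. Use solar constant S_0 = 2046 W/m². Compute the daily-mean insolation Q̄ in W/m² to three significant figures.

cos h₀ = −tan(-31.2°) tan(+30.200°) = 0.3525, h₀ = 1.2106 rad.
Bracket: h₀ sin ϕ sin δ + cos ϕ cos δ sin h₀ = 1.2106×-0.51803×0.50302 + 0.85536×0.86427×0.93582 = -0.315457 + 0.691816 = 0.376359.
Q̄ = (S_0/π) × [bracket] = (2046/π) × 0.376359 = 245.1 W/m².

Q̄ ≈ 245 W/m²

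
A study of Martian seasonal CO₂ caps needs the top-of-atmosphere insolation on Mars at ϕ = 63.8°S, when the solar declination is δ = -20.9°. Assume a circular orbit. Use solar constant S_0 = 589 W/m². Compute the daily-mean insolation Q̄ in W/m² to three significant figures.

Q̄ ≈ 196 W/m²

cos h₀ = −tan(-63.8°) tan(-20.900°) = -0.7760, h₀ = 2.4592 rad.
Bracket: h₀ sin ϕ sin δ + cos ϕ cos δ sin h₀ = 2.4592×-0.89726×-0.35674 + 0.44151×0.93420×0.63067 = 0.787162 + 0.260125 = 1.047287.
Q̄ = (S_0/π) × [bracket] = (589/π) × 1.047287 = 196.4 W/m².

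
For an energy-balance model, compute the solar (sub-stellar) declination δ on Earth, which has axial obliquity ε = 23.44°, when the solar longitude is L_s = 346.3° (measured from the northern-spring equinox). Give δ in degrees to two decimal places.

δ = -5.41°

sin δ = sin ε · sin L_s = sin 23.44° × sin 346.3° = -0.094211.
δ = arcsin(-0.094211) = -5.41°.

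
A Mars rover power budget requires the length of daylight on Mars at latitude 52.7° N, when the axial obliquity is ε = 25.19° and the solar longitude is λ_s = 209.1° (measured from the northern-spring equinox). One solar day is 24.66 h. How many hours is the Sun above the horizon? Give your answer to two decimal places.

Solar declination: sin δ = sin ε · sin λ_s = sin 25.19° × sin 209.1° = -0.20699, so δ = -11.946°.
cos H₀ = −tan φ · tan δ = −tan(+52.7°) × tan(-11.946°) = 0.2777, so H₀ = 1.2894 rad = 73.87°.
Daylight = 2H₀/(2π) × 24.66 h = (1.2894/π) × 24.66 = 10.12 h.

10.12 h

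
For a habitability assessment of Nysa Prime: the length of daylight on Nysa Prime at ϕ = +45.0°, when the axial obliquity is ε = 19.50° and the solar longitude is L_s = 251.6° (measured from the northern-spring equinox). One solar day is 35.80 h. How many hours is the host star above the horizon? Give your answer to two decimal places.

Solar declination: sin δ = sin ε · sin L_s = sin 19.50° × sin 251.6° = -0.31674, so δ = -18.466°.
cos h₀ = −tan ϕ · tan δ = −tan(+45.0°) × tan(-18.466°) = 0.3339, so h₀ = 1.2303 rad = 70.49°.
Daylight = 2h₀/(2π) × 35.80 h = (1.2303/π) × 35.80 = 14.02 h.

14.02 h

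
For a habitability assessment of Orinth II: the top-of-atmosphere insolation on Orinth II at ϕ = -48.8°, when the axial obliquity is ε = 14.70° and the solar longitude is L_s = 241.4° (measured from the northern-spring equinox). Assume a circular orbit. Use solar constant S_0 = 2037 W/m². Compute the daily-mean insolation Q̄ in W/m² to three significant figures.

Q̄ ≈ 601 W/m²

Solar declination: sin δ = sin ε · sin L_s = sin 14.70° × sin 241.4° = -0.22280, so δ = -12.873°.
cos h₀ = −tan(-48.8°) tan(-12.873°) = -0.2611, h₀ = 1.8349 rad.
Bracket: h₀ sin ϕ sin δ + cos ϕ cos δ sin h₀ = 1.8349×-0.75241×-0.22280 + 0.65869×0.97487×0.96532 = 0.307597 + 0.619868 = 0.927465.
Q̄ = (S_0/π) × [bracket] = (2037/π) × 0.927465 = 601.4 W/m².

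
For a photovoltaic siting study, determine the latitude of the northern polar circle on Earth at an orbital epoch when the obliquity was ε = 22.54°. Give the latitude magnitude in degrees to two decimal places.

The polar circle is the lowest latitude that experiences at least one full rotation of continuous daylight at the northern-summer solstice; it lies at |φ| = 90° − ε = 90° − 22.54° = 67.46°.

67.46°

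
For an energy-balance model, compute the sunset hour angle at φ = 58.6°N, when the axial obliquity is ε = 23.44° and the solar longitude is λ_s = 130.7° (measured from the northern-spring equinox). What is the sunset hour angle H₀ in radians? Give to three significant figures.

H₀ = 2.12 rad

Solar declination: sin δ = sin ε · sin λ_s = sin 23.44° × sin 130.7° = 0.30158, so δ = +17.552°.
cos H₀ = −tan φ · tan δ = −tan(+58.6°) × tan(+17.552°) = -0.5182, so H₀ = 2.1155 rad = 121.21°.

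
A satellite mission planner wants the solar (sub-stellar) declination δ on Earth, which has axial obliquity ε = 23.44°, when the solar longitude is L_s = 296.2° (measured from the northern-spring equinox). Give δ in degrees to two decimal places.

δ = -20.91°

sin δ = sin ε · sin L_s = sin 23.44° × sin 296.2° = -0.356919.
δ = arcsin(-0.356919) = -20.91°.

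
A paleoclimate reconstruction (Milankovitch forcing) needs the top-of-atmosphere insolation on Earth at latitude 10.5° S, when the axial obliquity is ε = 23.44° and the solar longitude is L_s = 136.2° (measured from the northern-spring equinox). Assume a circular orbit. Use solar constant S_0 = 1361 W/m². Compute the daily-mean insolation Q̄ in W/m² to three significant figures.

Solar declination: sin δ = sin ε · sin L_s = sin 23.44° × sin 136.2° = 0.27533, so δ = +15.981°.
cos h₀ = −tan(-10.5°) tan(+15.981°) = 0.0531, h₀ = 1.5177 rad.
Bracket: h₀ sin ϕ sin δ + cos ϕ cos δ sin h₀ = 1.5177×-0.18224×0.27533 + 0.98325×0.96135×0.99859 = -0.076152 + 0.943915 = 0.867763.
Q̄ = (S_0/π) × [bracket] = (1361/π) × 0.867763 = 375.9 W/m².

Q̄ ≈ 376 W/m²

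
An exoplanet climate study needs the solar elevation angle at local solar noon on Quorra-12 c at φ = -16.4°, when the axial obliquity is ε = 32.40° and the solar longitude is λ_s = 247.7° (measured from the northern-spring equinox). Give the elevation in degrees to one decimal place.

Solar declination: sin δ = sin ε · sin λ_s = sin 32.40° × sin 247.7° = -0.49575, so δ = -29.719°.
At local noon the hour angle is zero, so the zenith angle equals |φ − δ| = |-16.4° − (-29.719°)| = 13.319°.
Elevation = 90° − 13.319° = 76.7°.

76.7°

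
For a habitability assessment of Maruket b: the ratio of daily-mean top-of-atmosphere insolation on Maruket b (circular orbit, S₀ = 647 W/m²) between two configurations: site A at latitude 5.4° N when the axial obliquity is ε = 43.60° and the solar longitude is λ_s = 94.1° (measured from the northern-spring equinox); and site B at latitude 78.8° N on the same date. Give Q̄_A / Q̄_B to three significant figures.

Q̄_A / Q̄_B ≈ 0.390

— Configuration A (φ=+5.4°):
Solar declination: sin δ = sin ε · sin λ_s = sin 43.60° × sin 94.1° = 0.68785, so δ = +43.461°.
cos H₀ = −tan(+5.4°) tan(+43.461°) = -0.0896, H₀ = 1.6605 rad.
Bracket: H₀ sin φ sin δ + cos φ cos δ sin H₀ = 1.6605×0.09411×0.68785 + 0.99556×0.72585×0.99598 = 0.107490 + 0.719722 = 0.827212.
Q̄ = (S₀/π) × [bracket] = (647/π) × 0.827212 = 170.36 W/m².
— Configuration B (φ=+78.8°):
cos H₀ = −tan(+78.8°) tan(+43.461°) = -4.7860 ≤ −1 ⇒ polar day, H₀ = π.
Bracket: H₀ sin φ sin δ + cos φ cos δ sin H₀ = 3.1416×0.98096×0.68785 + 0.19423×0.72585×0.00000 = 2.119805 + 0.000000 = 2.119805.
Q̄ = (S₀/π) × [bracket] = (647/π) × 2.119805 = 436.57 W/m².
Ratio Q̄_A / Q̄_B = 170.36 / 436.57 = 0.3902.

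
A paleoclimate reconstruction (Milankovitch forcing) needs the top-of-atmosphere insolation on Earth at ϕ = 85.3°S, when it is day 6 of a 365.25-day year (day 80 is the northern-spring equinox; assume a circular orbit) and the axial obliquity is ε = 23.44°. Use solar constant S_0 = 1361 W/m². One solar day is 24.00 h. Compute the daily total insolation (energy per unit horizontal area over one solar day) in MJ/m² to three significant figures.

Solar longitude: L_s = 360° × (6 − 80)/365.25 = -72.936°, i.e. -72.936° + 360° = 287.064°.
sin δ = sin 23.44° × sin 287.064° = -0.38028, so δ = -22.351°.
cos h₀ = −tan(-85.3°) tan(-22.351°) = -5.0011 ≤ −1 ⇒ polar day, h₀ = π.
Bracket: h₀ sin ϕ sin δ + cos ϕ cos δ sin h₀ = 3.1416×-0.99664×-0.38028 + 0.08194×0.92487×0.00000 = 1.190673 + 0.000000 = 1.190673.
Q̄ = (S_0/π) × [bracket] = (1361/π) × 1.190673 = 515.82 W/m².
Daily total = Q̄ × 24.00 h × 3600 s/h = 515.82 × 24.00 × 3600 / 10⁶ = 44.57 MJ/m².

44.6 MJ/m²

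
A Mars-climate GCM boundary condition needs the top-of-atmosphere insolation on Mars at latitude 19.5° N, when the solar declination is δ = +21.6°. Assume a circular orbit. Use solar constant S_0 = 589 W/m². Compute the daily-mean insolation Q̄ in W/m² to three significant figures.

cos h₀ = −tan(+19.5°) tan(+21.600°) = -0.1402, h₀ = 1.7115 rad.
Bracket: h₀ sin ϕ sin δ + cos ϕ cos δ sin h₀ = 1.7115×0.33381×0.36812 + 0.94264×0.92978×0.99012 = 0.210313 + 0.867789 = 1.078102.
Q̄ = (S_0/π) × [bracket] = (589/π) × 1.078102 = 202.1 W/m².

Q̄ ≈ 202 W/m²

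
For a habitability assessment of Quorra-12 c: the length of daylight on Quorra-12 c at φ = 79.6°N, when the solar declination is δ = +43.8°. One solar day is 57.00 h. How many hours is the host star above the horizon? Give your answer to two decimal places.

Sunrise equation: cos H₀ = −tan φ · tan δ = -5.2250 ≤ −1, so the host star never sets (polar day) and H₀ = π.
Daylight = 2H₀/(2π) × 57.00 h = (3.1416/π) × 57.00 = 57.00 h.

57.00 h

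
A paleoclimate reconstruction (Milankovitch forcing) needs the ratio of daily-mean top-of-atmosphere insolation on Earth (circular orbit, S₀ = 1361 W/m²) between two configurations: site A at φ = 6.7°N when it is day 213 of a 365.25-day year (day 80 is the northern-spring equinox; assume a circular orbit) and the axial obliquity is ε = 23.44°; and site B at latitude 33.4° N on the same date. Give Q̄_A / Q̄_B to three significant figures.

— Configuration A (φ=+6.7°):
Solar longitude: λ_s = 360° × (213 − 80)/365.25 = 131.088°.
sin δ = sin 23.44° × sin 131.088° = 0.29981, so δ = +17.446°.
cos H₀ = −tan(+6.7°) tan(+17.446°) = -0.0369, H₀ = 1.6077 rad.
Bracket: H₀ sin φ sin δ + cos φ cos δ sin H₀ = 1.6077×0.11667×0.29981 + 0.99317×0.95400×0.99932 = 0.056235 + 0.946840 = 1.003075.
Q̄ = (S₀/π) × [bracket] = (1361/π) × 1.003075 = 434.55 W/m².
— Configuration B (φ=+33.4°):
cos H₀ = −tan(+33.4°) tan(+17.446°) = -0.2072, H₀ = 1.7795 rad.
Bracket: H₀ sin φ sin δ + cos φ cos δ sin H₀ = 1.7795×0.55048×0.29981 + 0.83485×0.95400×0.97829 = 0.293688 + 0.779156 = 1.072844.
Q̄ = (S₀/π) × [bracket] = (1361/π) × 1.072844 = 464.78 W/m².
Ratio Q̄_A / Q̄_B = 434.55 / 464.78 = 0.9350.

Q̄_A / Q̄_B ≈ 0.935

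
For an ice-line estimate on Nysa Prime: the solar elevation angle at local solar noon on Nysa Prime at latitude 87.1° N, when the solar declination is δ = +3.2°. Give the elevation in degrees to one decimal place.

At local noon the hour angle is zero, so the zenith angle equals |ϕ − δ| = |+87.1° − (+3.200°)| = 83.900°.
Elevation = 90° − 83.900° = 6.1°.

6.1°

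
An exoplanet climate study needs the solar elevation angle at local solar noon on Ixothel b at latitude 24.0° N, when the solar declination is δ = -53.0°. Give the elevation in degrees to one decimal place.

13.0°

At local noon the hour angle is zero, so the zenith angle equals |φ − δ| = |+24.0° − (-53.000°)| = 77.000°.
Elevation = 90° − 77.000° = 13.0°.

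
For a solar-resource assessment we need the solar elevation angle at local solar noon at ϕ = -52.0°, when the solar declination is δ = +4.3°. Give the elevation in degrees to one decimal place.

At local noon the hour angle is zero, so the zenith angle equals |ϕ − δ| = |-52.0° − (+4.300°)| = 56.300°.
Elevation = 90° − 56.300° = 33.7°.

33.7°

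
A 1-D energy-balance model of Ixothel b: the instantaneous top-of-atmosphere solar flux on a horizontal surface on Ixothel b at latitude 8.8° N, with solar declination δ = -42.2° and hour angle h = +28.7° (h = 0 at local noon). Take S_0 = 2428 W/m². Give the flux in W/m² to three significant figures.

1.31e+03 W/m²

cos θ_z = sin ϕ sin δ + cos ϕ cos δ cos h = -0.102764 + 0.642145 = 0.539381.
Flux = S_0 · cos θ_z = 2428 × 0.539381 = 1310 W/m².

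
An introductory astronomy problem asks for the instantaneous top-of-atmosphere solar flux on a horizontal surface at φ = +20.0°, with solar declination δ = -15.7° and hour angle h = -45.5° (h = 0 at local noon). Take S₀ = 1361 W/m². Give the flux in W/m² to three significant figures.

cos θ_z = sin φ sin δ + cos φ cos δ cos h = -0.092551 + 0.634067 = 0.541516.
Flux = S₀ · cos θ_z = 1361 × 0.541516 = 737.0 W/m².

737 W/m²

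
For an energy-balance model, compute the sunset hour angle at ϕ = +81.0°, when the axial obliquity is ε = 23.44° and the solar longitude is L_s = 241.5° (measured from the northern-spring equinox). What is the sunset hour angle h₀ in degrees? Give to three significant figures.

h₀ = 0.00°

Solar declination: sin δ = sin ε · sin L_s = sin 23.44° × sin 241.5° = -0.34958, so δ = -20.462°.
cos h₀ = −tan ϕ · tan δ = 2.3558 ≥ 1, so the Sun never rises (polar night) and h₀ = 0.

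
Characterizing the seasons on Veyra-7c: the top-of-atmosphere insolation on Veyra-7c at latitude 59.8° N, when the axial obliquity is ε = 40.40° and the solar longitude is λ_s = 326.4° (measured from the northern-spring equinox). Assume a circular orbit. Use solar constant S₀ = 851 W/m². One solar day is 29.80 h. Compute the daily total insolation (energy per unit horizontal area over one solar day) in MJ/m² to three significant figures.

2.59 MJ/m²

Solar declination: sin δ = sin ε · sin λ_s = sin 40.40° × sin 326.4° = -0.35866, so δ = -21.018°.
cos H₀ = −tan(+59.8°) tan(-21.018°) = 0.6602, H₀ = 0.8498 rad.
Bracket: H₀ sin φ sin δ + cos φ cos δ sin H₀ = 0.8498×0.86427×-0.35866 + 0.50302×0.93347×0.75112 = -0.263420 + 0.352691 = 0.089271.
Q̄ = (S₀/π) × [bracket] = (851/π) × 0.089271 = 24.182 W/m².
Daily total = Q̄ × 29.80 h × 3600 s/h = 24.182 × 29.80 × 3600 / 10⁶ = 2.594 MJ/m².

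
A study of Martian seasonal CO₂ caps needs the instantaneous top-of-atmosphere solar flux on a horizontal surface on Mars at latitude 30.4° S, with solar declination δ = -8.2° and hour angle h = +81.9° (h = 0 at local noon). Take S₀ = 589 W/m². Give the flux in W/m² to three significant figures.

113 W/m²

cos θ_z = sin φ sin δ + cos φ cos δ cos h = 0.072175 + 0.120287 = 0.192462.
Flux = S₀ · cos θ_z = 589 × 0.192462 = 113.4 W/m².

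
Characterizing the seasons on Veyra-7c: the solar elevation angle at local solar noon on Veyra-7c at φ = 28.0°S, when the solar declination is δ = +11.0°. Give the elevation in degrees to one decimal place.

At local noon the hour angle is zero, so the zenith angle equals |φ − δ| = |-28.0° − (+11.000°)| = 39.000°.
Elevation = 90° − 39.000° = 51.0°.

51.0°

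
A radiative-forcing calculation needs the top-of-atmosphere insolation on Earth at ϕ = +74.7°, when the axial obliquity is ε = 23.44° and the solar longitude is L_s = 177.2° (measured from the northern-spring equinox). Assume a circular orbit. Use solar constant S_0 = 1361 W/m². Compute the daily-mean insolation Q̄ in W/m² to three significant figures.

Q̄ ≈ 127 W/m²

Solar declination: sin δ = sin ε · sin L_s = sin 23.44° × sin 177.2° = 0.01943, so δ = +1.113°.
cos h₀ = −tan(+74.7°) tan(+1.113°) = -0.0710, h₀ = 1.6419 rad.
Bracket: h₀ sin ϕ sin δ + cos ϕ cos δ sin h₀ = 1.6419×0.96456×0.01943 + 0.26387×0.99981×0.99747 = 0.030772 + 0.263152 = 0.293924.
Q̄ = (S_0/π) × [bracket] = (1361/π) × 0.293924 = 127.3 W/m².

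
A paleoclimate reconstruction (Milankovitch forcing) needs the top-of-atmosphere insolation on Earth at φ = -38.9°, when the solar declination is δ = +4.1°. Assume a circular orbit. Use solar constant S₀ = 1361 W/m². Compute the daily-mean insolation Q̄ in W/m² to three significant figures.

cos H₀ = −tan(-38.9°) tan(+4.100°) = 0.0578, H₀ = 1.5129 rad.
Bracket: H₀ sin φ sin δ + cos φ cos δ sin H₀ = 1.5129×-0.62796×0.07150 + 0.77824×0.99744×0.99833 = -0.067928 + 0.774951 = 0.707023.
Q̄ = (S₀/π) × [bracket] = (1361/π) × 0.707023 = 306.3 W/m².

Q̄ ≈ 306 W/m²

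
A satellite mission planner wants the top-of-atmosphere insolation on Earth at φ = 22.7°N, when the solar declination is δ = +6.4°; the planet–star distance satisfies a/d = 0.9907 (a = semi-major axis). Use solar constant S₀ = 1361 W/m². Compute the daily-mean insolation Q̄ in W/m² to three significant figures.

Q̄ ≈ 419 W/m²

cos H₀ = −tan(+22.7°) tan(+6.400°) = -0.0469, H₀ = 1.6177 rad.
Bracket: H₀ sin φ sin δ + cos φ cos δ sin H₀ = 1.6177×0.38591×0.11147 + 0.92254×0.99377×0.99890 = 0.069589 + 0.915784 = 0.985373.
Inverse-square distance factor (a/d)² = 0.9907² = 0.981486.
Q̄ = (S₀/π) × 0.981486 × [bracket] = (1361/π) × 0.981486 × 0.985373 = 419.0 W/m².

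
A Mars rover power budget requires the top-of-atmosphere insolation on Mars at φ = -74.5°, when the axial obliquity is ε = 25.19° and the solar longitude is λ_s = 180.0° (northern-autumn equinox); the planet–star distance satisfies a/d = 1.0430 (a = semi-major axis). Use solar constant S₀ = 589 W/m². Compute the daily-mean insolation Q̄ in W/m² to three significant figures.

Solar declination: sin δ = sin ε · sin λ_s = sin 25.19° × sin 180.0° = 0.00000, so δ = +0.000°.
cos H₀ = −tan(-74.5°) tan(+0.000°) = 0.0000, H₀ = 1.5708 rad.
Bracket: H₀ sin φ sin δ + cos φ cos δ sin H₀ = 1.5708×-0.96363×0.00000 + 0.26724×1.00000×1.00000 = -0.000000 + 0.267240 = 0.267240.
Inverse-square distance factor (a/d)² = 1.0430² = 1.087849.
Q̄ = (S₀/π) × 1.087849 × [bracket] = (589/π) × 1.087849 × 0.267240 = 54.50 W/m².

Q̄ ≈ 54.5 W/m²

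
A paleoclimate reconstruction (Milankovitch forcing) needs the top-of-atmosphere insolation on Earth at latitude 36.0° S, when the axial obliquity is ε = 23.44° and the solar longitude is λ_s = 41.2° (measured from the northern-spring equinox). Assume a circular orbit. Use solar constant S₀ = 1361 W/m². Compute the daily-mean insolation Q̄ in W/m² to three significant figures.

Solar declination: sin δ = sin ε · sin λ_s = sin 23.44° × sin 41.2° = 0.26202, so δ = +15.190°.
cos H₀ = −tan(-36.0°) tan(+15.190°) = 0.1973, H₀ = 1.3722 rad.
Bracket: H₀ sin φ sin δ + cos φ cos δ sin H₀ = 1.3722×-0.58779×0.26202 + 0.80902×0.96506×0.98035 = -0.211336 + 0.765411 = 0.554075.
Q̄ = (S₀/π) × [bracket] = (1361/π) × 0.554075 = 240.0 W/m².

Q̄ ≈ 240 W/m²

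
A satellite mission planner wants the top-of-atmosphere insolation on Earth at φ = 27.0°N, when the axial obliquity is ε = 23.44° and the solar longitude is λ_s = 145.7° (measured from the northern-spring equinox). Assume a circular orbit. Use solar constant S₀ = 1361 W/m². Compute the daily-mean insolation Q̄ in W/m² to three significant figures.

Solar declination: sin δ = sin ε · sin λ_s = sin 23.44° × sin 145.7° = 0.22416, so δ = +12.954°.
cos H₀ = −tan(+27.0°) tan(+12.954°) = -0.1172, H₀ = 1.6883 rad.
Bracket: H₀ sin φ sin δ + cos φ cos δ sin H₀ = 1.6883×0.45399×0.22416 + 0.89101×0.97455×0.99311 = 0.171812 + 0.862351 = 1.034163.
Q̄ = (S₀/π) × [bracket] = (1361/π) × 1.034163 = 448.0 W/m².

Q̄ ≈ 448 W/m²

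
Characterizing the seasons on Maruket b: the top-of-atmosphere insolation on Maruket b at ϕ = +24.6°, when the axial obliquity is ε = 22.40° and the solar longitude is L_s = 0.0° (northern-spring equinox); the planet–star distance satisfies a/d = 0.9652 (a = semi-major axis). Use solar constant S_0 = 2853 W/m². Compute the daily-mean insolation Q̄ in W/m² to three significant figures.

Solar declination: sin δ = sin ε · sin L_s = sin 22.40° × sin 0.0° = 0.00000, so δ = +0.000°.
cos h₀ = −tan(+24.6°) tan(+0.000°) = -0.0000, h₀ = 1.5708 rad.
Bracket: h₀ sin ϕ sin δ + cos ϕ cos δ sin h₀ = 1.5708×0.41628×0.00000 + 0.90924×1.00000×1.00000 = 0.000000 + 0.909240 = 0.909240.
Inverse-square distance factor (a/d)² = 0.9652² = 0.931611.
Q̄ = (S_0/π) × 0.931611 × [bracket] = (2853/π) × 0.931611 × 0.909240 = 769.2 W/m².

Q̄ ≈ 769 W/m²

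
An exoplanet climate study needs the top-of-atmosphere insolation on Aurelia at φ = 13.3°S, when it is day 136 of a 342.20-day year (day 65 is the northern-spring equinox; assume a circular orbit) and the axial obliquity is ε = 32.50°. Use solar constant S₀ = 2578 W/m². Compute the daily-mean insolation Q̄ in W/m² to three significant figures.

Solar longitude: λ_s = 360° × (136 − 65)/342.20 = 74.693°.
sin δ = sin 32.50° × sin 74.693° = 0.51824, so δ = +31.214°.
cos H₀ = −tan(-13.3°) tan(+31.214°) = 0.1432, H₀ = 1.4271 rad.
Bracket: H₀ sin φ sin δ + cos φ cos δ sin H₀ = 1.4271×-0.23005×0.51824 + 0.97318×0.85524×0.98969 = -0.170140 + 0.823721 = 0.653581.
Q̄ = (S₀/π) × [bracket] = (2578/π) × 0.653581 = 536.3 W/m².

Q̄ ≈ 536 W/m²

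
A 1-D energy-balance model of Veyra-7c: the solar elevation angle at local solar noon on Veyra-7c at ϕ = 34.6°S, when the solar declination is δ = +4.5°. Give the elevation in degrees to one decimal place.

At local noon the hour angle is zero, so the zenith angle equals |ϕ − δ| = |-34.6° − (+4.500°)| = 39.100°.
Elevation = 90° − 39.100° = 50.9°.

50.9°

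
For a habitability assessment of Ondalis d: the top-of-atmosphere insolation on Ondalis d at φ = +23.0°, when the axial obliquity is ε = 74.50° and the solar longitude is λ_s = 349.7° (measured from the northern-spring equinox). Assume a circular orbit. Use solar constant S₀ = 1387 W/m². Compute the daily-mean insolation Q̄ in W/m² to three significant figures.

Solar declination: sin δ = sin ε · sin λ_s = sin 74.50° × sin 349.7° = -0.17230, so δ = -9.922°.
cos H₀ = −tan(+23.0°) tan(-9.922°) = 0.0742, H₀ = 1.4965 rad.
Bracket: H₀ sin φ sin δ + cos φ cos δ sin H₀ = 1.4965×0.39073×-0.17230 + 0.92050×0.98504×0.99724 = -0.100749 + 0.904227 = 0.803478.
Q̄ = (S₀/π) × [bracket] = (1387/π) × 0.803478 = 354.7 W/m².

Q̄ ≈ 355 W/m²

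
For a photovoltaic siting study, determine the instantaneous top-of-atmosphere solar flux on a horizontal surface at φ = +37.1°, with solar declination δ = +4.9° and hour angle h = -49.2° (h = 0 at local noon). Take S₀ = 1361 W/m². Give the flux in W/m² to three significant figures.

777 W/m²

cos θ_z = sin φ sin δ + cos φ cos δ cos h = 0.051524 + 0.519253 = 0.570777.
Flux = S₀ · cos θ_z = 1361 × 0.570777 = 776.8 W/m².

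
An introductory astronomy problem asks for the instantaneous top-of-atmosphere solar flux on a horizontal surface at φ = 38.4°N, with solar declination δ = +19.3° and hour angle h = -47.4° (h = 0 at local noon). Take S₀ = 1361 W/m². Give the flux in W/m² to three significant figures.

961 W/m²

cos θ_z = sin φ sin δ + cos φ cos δ cos h = 0.205298 + 0.500652 = 0.705950.
Flux = S₀ · cos θ_z = 1361 × 0.705950 = 960.8 W/m².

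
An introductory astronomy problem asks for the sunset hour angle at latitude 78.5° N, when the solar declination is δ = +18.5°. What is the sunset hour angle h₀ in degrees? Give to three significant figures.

Sunrise equation: cos h₀ = −tan ϕ · tan δ = -1.6446 ≤ −1, so the Sun never sets (polar day) and h₀ = π.

h₀ = 180°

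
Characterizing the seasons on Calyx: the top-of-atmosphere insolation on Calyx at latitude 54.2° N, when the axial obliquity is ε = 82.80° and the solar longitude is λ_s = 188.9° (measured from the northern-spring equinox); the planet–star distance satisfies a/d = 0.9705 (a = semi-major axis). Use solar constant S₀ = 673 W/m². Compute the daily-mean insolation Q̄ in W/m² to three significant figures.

Q̄ ≈ 79.9 W/m²

Solar declination: sin δ = sin ε · sin λ_s = sin 82.80° × sin 188.9° = -0.15349, so δ = -8.829°.
cos H₀ = −tan(+54.2°) tan(-8.829°) = 0.2154, H₀ = 1.3537 rad.
Bracket: H₀ sin φ sin δ + cos φ cos δ sin H₀ = 1.3537×0.81106×-0.15349 + 0.58496×0.98815×0.97653 = -0.168522 + 0.564462 = 0.395940.
Inverse-square distance factor (a/d)² = 0.9705² = 0.941870.
Q̄ = (S₀/π) × 0.941870 × [bracket] = (673/π) × 0.941870 × 0.395940 = 79.89 W/m².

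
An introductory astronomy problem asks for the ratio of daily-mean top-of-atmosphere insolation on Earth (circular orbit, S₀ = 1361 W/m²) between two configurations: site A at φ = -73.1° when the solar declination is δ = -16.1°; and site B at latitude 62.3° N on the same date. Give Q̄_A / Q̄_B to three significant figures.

— Configuration A (φ=-73.1°):
cos H₀ = −tan(-73.1°) tan(-16.100°) = -0.9500, H₀ = 2.8241 rad.
Bracket: H₀ sin φ sin δ + cos φ cos δ sin H₀ = 2.8241×-0.95681×-0.27731 + 0.29070×0.96078×0.31222 = 0.749327 + 0.087203 = 0.836530.
Q̄ = (S₀/π) × [bracket] = (1361/π) × 0.836530 = 362.40 W/m².
— Configuration B (φ=+62.3°):
cos H₀ = −tan(+62.3°) tan(-16.100°) = 0.5498, H₀ = 0.9887 rad.
Bracket: H₀ sin φ sin δ + cos φ cos δ sin H₀ = 0.9887×0.88539×-0.27731 + 0.46484×0.96078×0.83532 = -0.242753 + 0.373061 = 0.130308.
Q̄ = (S₀/π) × [bracket] = (1361/π) × 0.130308 = 56.452 W/m².
Ratio Q̄_A / Q̄_B = 362.40 / 56.452 = 6.420.

Q̄_A / Q̄_B ≈ 6.42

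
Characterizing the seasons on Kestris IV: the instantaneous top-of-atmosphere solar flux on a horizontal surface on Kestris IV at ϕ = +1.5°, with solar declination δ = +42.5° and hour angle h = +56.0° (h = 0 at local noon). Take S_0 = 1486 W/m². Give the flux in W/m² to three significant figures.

cos θ_z = sin ϕ sin δ + cos ϕ cos δ cos h = 0.017685 + 0.412139 = 0.429824.
Flux = S_0 · cos θ_z = 1486 × 0.429824 = 638.7 W/m².

639 W/m²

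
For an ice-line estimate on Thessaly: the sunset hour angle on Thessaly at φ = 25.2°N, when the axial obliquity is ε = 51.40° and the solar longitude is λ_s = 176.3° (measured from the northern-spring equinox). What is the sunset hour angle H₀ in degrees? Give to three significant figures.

H₀ = 91.4°

Solar declination: sin δ = sin ε · sin λ_s = sin 51.40° × sin 176.3° = 0.05043, so δ = +2.891°.
cos H₀ = −tan φ · tan δ = −tan(+25.2°) × tan(+2.891°) = -0.0238, so H₀ = 1.5946 rad = 91.36°.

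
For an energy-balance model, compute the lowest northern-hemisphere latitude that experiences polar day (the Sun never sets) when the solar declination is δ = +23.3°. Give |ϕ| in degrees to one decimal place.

Polar day requires cos h₀ = −tan ϕ tan δ ≤ −1, i.e. tan ϕ tan δ ≥ 1.
The boundary is |tan ϕ| · |tan δ| = 1, so |ϕ| = 90° − |δ| = 90° − 23.3° = 66.7° in the northern hemisphere.

|ϕ| = 66.7°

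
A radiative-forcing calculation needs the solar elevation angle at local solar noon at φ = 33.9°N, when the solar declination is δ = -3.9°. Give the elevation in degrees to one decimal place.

At local noon the hour angle is zero, so the zenith angle equals |φ − δ| = |+33.9° − (-3.900°)| = 37.800°.
Elevation = 90° − 37.800° = 52.2°.

52.2°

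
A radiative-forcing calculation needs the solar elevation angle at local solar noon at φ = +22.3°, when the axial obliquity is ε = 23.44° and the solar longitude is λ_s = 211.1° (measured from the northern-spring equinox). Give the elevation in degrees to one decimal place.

Solar declination: sin δ = sin ε · sin λ_s = sin 23.44° × sin 211.1° = -0.20547, so δ = -11.857°.
At local noon the hour angle is zero, so the zenith angle equals |φ − δ| = |+22.3° − (-11.857°)| = 34.157°.
Elevation = 90° − 34.157° = 55.8°.

55.8°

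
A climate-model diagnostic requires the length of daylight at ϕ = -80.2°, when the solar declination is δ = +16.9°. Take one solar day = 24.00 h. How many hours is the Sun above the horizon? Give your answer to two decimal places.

0.00 h

cos h₀ = −tan ϕ · tan δ = 1.7589 ≥ 1, so the Sun never rises (polar night) and h₀ = 0.
Daylight = 2h₀/(2π) × 24.00 h = (0.0000/π) × 24.00 = 0.00 h.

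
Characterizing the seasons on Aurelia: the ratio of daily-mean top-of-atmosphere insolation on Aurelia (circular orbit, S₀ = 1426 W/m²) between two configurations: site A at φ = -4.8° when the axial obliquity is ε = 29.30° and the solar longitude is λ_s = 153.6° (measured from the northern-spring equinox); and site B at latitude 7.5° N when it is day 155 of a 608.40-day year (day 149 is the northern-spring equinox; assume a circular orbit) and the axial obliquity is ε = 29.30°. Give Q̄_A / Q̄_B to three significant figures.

— Configuration A (φ=-4.8°):
Solar declination: sin δ = sin ε · sin λ_s = sin 29.30° × sin 153.6° = 0.21760, so δ = +12.568°.
cos H₀ = −tan(-4.8°) tan(+12.568°) = 0.0187, H₀ = 1.5521 rad.
Bracket: H₀ sin φ sin δ + cos φ cos δ sin H₀ = 1.5521×-0.08368×0.21760 + 0.99649×0.97604×0.99982 = -0.028262 + 0.972439 = 0.944177.
Q̄ = (S₀/π) × [bracket] = (1426/π) × 0.944177 = 428.57 W/m².
— Configuration B (φ=+7.5°):
Solar longitude: λ_s = 360° × (155 − 149)/608.40 = 3.550°.
sin δ = sin 29.30° × sin 3.550° = 0.03030, so δ = +1.737°.
cos H₀ = −tan(+7.5°) tan(+1.737°) = -0.0040, H₀ = 1.5748 rad.
Bracket: H₀ sin φ sin δ + cos φ cos δ sin H₀ = 1.5748×0.13053×0.03030 + 0.99144×0.99954×0.99999 = 0.006228 + 0.990974 = 0.997202.
Q̄ = (S₀/π) × [bracket] = (1426/π) × 0.997202 = 452.64 W/m².
Ratio Q̄_A / Q̄_B = 428.57 / 452.64 = 0.9468.

Q̄_A / Q̄_B ≈ 0.947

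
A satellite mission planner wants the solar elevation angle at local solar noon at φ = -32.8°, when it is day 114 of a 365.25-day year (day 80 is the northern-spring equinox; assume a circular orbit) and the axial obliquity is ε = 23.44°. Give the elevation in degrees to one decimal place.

Solar longitude: λ_s = 360° × (114 − 80)/365.25 = 33.511°.
sin δ = sin 23.44° × sin 33.511° = 0.21962, so δ = +12.687°.
At local noon the hour angle is zero, so the zenith angle equals |φ − δ| = |-32.8° − (+12.687°)| = 45.487°.
Elevation = 90° − 45.487° = 44.5°.

44.5°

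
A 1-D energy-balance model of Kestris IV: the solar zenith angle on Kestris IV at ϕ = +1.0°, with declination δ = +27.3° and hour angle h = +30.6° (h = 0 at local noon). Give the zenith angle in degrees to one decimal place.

cos θ_z = sin ϕ sin δ + cos ϕ cos δ cos h = 0.008005 + 0.764754 = 0.772759.
θ_z = arccos(0.772759) = 39.4°.

θ_z = 39.4°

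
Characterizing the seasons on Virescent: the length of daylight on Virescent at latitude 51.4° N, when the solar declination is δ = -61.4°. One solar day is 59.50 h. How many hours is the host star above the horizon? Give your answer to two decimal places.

0.00 h

cos H₀ = −tan φ · tan δ = 2.2976 ≥ 1, so the host star never rises (polar night) and H₀ = 0.
Daylight = 2H₀/(2π) × 59.50 h = (0.0000/π) × 59.50 = 0.00 h.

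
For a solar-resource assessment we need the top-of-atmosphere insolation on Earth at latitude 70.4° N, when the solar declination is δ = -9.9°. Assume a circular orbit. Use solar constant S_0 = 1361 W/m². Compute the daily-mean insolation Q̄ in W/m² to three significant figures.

Q̄ ≈ 50.5 W/m²

cos h₀ = −tan(+70.4°) tan(-9.900°) = 0.4901, h₀ = 1.0586 rad.
Bracket: h₀ sin ϕ sin δ + cos ϕ cos δ sin h₀ = 1.0586×0.94206×-0.17193 + 0.33545×0.98511×0.87165 = -0.171460 + 0.288041 = 0.116581.
Q̄ = (S_0/π) × [bracket] = (1361/π) × 0.116581 = 50.51 W/m².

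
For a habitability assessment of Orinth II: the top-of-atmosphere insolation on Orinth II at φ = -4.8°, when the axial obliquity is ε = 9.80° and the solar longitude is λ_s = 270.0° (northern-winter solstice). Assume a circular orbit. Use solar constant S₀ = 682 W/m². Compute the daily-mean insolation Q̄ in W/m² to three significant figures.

Q̄ ≈ 218 W/m²

Solar declination: sin δ = sin ε · sin λ_s = sin 9.80° × sin 270.0° = -0.17021, so δ = -9.800°.
cos H₀ = −tan(-4.8°) tan(-9.800°) = -0.0145, H₀ = 1.5853 rad.
Bracket: H₀ sin φ sin δ + cos φ cos δ sin H₀ = 1.5853×-0.08368×-0.17021 + 0.99649×0.98541×0.99989 = 0.022580 + 0.981843 = 1.004423.
Q̄ = (S₀/π) × [bracket] = (682/π) × 1.004423 = 218.0 W/m².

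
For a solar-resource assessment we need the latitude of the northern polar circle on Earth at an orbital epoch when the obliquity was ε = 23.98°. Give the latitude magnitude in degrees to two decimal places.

The polar circle is the lowest latitude that experiences at least one full rotation of continuous daylight at the northern-summer solstice; it lies at |φ| = 90° − ε = 90° − 23.98° = 66.02°.

66.02°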